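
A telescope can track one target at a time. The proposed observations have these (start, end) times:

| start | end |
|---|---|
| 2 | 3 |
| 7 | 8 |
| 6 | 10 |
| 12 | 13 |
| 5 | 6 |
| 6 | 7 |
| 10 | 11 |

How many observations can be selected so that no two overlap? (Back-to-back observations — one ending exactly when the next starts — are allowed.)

Greedy by earliest finish: after sorting by end time, pick each interval compatible with the last pick.
By end time: (2,3), (5,6), (6,7), (7,8), (6,10), (10,11), (12,13).
Pick (2,3); next start ≥ 3 → (5,6); next start ≥ 6 → (6,7); next start ≥ 7 → (7,8); next start ≥ 8 → (10,11); next start ≥ 11 → (12,13).
Selected 6 observations.

6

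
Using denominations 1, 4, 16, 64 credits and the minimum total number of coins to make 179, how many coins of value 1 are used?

3

Use the largest denomination that fits, subtract, and repeat.
179 = 2×64 + 3×16 + 3×1
Count of 1: 3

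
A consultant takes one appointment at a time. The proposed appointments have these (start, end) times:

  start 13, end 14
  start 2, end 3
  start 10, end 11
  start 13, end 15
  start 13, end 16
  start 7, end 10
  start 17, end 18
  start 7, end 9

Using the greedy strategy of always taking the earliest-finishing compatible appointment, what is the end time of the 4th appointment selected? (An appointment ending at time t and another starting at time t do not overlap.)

Greedy by earliest finish: after sorting by end time, pick each interval compatible with the last pick.
By end time: (2,3), (7,9), (7,10), (10,11), (13,14), (13,15), (13,16), (17,18).
Pick (2,3); next start ≥ 3 → (7,9); next start ≥ 9 → (10,11); next start ≥ 11 → (13,14); next start ≥ 14 → (17,18).
Selected: (2,3) (7,9) (10,11) (13,14) (17,18)

14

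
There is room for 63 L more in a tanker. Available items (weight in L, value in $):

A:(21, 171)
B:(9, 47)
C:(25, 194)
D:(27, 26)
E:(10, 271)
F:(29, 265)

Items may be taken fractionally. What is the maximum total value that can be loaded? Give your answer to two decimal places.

Sort by value per unit weight and fill in that order.
Order: E (271/10=27.10) > F (265/29=9.14) > A (171/21=8.14) > C (194/25=7.76) > B (47/9=5.22) > D (26/27=0.96)
Fill: take E (10 @ 271) → take F (29 @ 265) → take A (21 @ 171) → take 3/25 of C → 23.28; 63/63 used.
Total value = 730.28

730.28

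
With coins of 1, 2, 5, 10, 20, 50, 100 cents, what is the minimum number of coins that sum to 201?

Greedy: take as many of the largest coin as possible, then repeat with the remainder.
201 − 2×100→1 − 1×1→0
Total coins = 2 + 1 = 3

3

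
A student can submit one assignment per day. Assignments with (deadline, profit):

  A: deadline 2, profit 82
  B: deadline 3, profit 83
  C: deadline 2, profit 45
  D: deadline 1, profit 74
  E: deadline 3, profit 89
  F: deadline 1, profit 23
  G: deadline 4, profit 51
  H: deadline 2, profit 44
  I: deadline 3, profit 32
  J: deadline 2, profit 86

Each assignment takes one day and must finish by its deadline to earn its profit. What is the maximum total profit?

Sort by profit descending; place each in the latest free slot ≤ its deadline.
By profit: E(d3,89), J(d2,86), B(d3,83), A(d2,82), D(d1,74), G(d4,51), C(d2,45), H(d2,44), I(d3,32), F(d1,23)
E→slot 3; J→slot 2; B→slot 1; A skipped; D skipped; G→slot 4; C skipped; H skipped; I skipped; F skipped.
Profit = 83 + 86 + 89 + 51 = 309

309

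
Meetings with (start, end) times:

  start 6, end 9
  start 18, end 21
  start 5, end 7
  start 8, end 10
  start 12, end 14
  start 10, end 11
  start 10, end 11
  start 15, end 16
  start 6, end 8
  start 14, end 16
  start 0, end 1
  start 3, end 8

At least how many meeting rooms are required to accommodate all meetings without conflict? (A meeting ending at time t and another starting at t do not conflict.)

Count concurrent intervals with a sweep; the peak is the room count.
starts: [0, 3, 5, 6, 6, 8, 10, 10, 12, 14, 15, 18]
ends:   [1, 7, 8, 8, 9, 10, 11, 11, 14, 16, 16, 21]
s0→1 e1→0 s3→1 s5→2 s6→3 s6→4  — peak 4.

4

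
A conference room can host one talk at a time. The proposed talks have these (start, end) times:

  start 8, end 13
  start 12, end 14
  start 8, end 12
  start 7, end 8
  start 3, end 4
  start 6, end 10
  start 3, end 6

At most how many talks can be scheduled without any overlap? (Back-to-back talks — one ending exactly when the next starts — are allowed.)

Sort by end time and greedily take each interval whose start is ≥ the last chosen end.
Sorted by end: (3,4)  (3,6)  (7,8)  (6,10)  (8,12)  (8,13)  (12,14)
take (3,4); take (7,8); take (8,12); skip (8,13); take (12,14).
Selected 4 talks.

4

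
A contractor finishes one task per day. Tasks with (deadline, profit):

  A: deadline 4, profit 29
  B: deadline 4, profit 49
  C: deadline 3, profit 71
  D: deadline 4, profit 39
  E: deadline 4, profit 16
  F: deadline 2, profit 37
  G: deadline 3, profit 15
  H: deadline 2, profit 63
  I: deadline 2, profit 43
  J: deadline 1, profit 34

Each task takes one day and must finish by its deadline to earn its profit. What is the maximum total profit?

Profit order: C=71 H=63 B=49 I=43 D=39 F=37 J=34 A=29 E=16 G=15
Assign: C→slot 3, H→slot 2, B→slot 4, I→slot 1, D skipped, F skipped, J skipped, A skipped, E skipped, G skipped.
Slots: [1:I] [2:H] [3:C] [4:B]
Profit = 43 + 63 + 71 + 49 = 226

226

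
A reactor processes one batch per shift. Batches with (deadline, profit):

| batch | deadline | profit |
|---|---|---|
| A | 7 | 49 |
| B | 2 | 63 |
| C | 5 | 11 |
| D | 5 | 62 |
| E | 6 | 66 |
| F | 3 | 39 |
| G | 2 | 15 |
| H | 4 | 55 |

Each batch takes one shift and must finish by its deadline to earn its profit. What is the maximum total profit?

Profit order: E=66 B=63 D=62 H=55 A=49 F=39 G=15 C=11
Assign: E→slot 6, B→slot 2, D→slot 5, H→slot 4, A→slot 7, F→slot 3, G→slot 1, C skipped.
Slots: [1:G] [2:B] [3:F] [4:H] [5:D] [6:E] [7:A]
Profit = 15 + 63 + 39 + 55 + 62 + 66 + 49 = 349

349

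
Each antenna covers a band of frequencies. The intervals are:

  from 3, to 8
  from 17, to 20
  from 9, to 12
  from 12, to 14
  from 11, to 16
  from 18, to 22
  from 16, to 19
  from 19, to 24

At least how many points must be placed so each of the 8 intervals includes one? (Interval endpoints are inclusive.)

Sorted: [3,8] [9,12] [12,14] [11,16] [16,19] [17,20] [18,22] [19,24]
{[3,8]} hit by 8; {[9,12],[12,14],[11,16]} hit by 12; {[16,19],[17,20],[18,22],[19,24]} hit by 19.
Points: 8, 12, 19 (3 total).

3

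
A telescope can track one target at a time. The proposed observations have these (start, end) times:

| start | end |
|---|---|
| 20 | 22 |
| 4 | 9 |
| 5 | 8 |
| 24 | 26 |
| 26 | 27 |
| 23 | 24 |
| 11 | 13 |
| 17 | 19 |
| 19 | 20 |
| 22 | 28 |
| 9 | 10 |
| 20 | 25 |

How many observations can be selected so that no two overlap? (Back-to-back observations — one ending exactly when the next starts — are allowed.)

Greedy by earliest finish: after sorting by end time, pick each interval compatible with the last pick.
By end time: (5,8), (4,9), (9,10), (11,13), (17,19), (19,20), (20,22), (23,24), (20,25), (24,26), (26,27), (22,28).
Pick (5,8); next start ≥ 8 → (9,10); next start ≥ 10 → (11,13); next start ≥ 13 → (17,19); next start ≥ 19 → (19,20); next start ≥ 20 → (20,22); next start ≥ 22 → (23,24); next start ≥ 24 → (24,26); next start ≥ 26 → (26,27).
Selected 9 observations.

9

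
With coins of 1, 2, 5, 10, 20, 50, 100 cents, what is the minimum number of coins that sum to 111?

Use the largest denomination that fits, subtract, and repeat.
111 = 1×100 + 1×10 + 1×1
Total coins = 1 + 1 + 1 = 3

3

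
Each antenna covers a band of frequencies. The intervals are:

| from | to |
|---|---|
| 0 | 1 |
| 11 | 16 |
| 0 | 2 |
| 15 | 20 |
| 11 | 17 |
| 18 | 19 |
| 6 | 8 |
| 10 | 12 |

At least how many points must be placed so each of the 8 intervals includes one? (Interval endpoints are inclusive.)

By right end: [0,1]  [0,2]  [6,8]  [10,12]  [11,16]  [11,17]  [18,19]  [15,20]
[0,1] uncovered → point at 1; [6,8] uncovered → point at 8; [10,12] uncovered → point at 12; [18,19] uncovered → point at 19.
Points: 1, 8, 12, 19 (4 total).

4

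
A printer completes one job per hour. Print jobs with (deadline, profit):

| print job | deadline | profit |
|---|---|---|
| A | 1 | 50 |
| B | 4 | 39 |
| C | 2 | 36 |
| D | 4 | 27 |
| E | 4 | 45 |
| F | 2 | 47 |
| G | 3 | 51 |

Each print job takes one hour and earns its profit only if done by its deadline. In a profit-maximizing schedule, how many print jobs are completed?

Take jobs in profit order; each goes to the latest open slot no later than its deadline.
By profit: G(d3,51), A(d1,50), F(d2,47), E(d4,45), B(d4,39), C(d2,36), D(d4,27)
G→slot 3; A→slot 1; F→slot 2; E→slot 4; B skipped; C skipped; D skipped.
4 of 7 scheduled.

4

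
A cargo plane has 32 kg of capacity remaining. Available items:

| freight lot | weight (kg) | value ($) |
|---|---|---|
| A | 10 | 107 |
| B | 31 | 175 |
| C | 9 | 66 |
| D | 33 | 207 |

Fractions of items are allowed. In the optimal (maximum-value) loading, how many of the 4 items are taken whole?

Order: A (107/10=10.70) > C (66/9=7.33) > D (207/33=6.27) > B (175/31=5.65)
Fill: take A (10 @ 107) → take C (9 @ 66) → take 13/33 of D → 81.55; 32/32 used.
2 item(s) taken whole; one partial (take 13/33 of D).

2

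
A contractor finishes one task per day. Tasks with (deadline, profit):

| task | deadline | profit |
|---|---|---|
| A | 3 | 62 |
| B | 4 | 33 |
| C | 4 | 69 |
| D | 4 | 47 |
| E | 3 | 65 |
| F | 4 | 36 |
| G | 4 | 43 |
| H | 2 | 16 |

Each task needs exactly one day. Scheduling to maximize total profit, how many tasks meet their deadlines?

Sort by profit descending; place each in the latest free slot ≤ its deadline.
Profit order: C=69 E=65 A=62 D=47 G=43 F=36 B=33 H=16
Assign: C→slot 4, E→slot 3, A→slot 2, D→slot 1, G skipped, F skipped, B skipped, H skipped.
Slots: [1:D] [2:A] [3:E] [4:C]
4 of 8 scheduled.

4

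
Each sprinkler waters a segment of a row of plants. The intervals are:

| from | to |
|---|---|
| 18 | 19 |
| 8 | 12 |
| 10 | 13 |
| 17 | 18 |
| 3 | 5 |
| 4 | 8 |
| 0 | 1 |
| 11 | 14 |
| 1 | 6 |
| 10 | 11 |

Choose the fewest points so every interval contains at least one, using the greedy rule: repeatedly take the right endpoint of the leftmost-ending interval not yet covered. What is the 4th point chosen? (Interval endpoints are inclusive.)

Sort by right endpoint; whenever an interval is uncovered, place a point at its right end.
Sorted: [0,1] [3,5] [1,6] [4,8] [10,11] [8,12] [10,13] [11,14] [17,18] [18,19]
{[0,1]} hit by 1; {[3,5],[1,6],[4,8]} hit by 5; {[10,11],[8,12],[10,13],[11,14]} hit by 11; {[17,18],[18,19]} hit by 18.
Points: 1, 5, 11, 18 (4 total).

18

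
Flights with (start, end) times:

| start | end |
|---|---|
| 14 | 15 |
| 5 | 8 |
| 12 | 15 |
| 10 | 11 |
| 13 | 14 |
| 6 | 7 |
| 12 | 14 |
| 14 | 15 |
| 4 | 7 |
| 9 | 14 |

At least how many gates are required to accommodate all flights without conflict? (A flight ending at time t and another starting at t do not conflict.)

4

Count concurrent intervals with a sweep; the peak is the room count.
starts: [4, 5, 6, 9, 10, 12, 12, 13, 14, 14]
ends:   [7, 7, 8, 11, 14, 14, 14, 15, 15, 15]
s4→1 s5→2 s6→3 e7→2 e7→1 e8→0 s9→1 s10→2 e11→1 s12→2 s12→3 s13→4  — peak 4.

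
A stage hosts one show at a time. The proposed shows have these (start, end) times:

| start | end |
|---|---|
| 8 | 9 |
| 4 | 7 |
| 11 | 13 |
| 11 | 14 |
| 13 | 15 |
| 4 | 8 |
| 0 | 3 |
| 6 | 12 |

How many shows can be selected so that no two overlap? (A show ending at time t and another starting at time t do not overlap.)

Order by finish time; keep every interval that doesn't clash with the previous kept one.
Sorted by end: (0,3)  (4,7)  (4,8)  (8,9)  (6,12)  (11,13)  (11,14)  (13,15)
take (0,3); take (4,7); take (8,9); take (11,13); take (13,15).
Selected 5 shows.

5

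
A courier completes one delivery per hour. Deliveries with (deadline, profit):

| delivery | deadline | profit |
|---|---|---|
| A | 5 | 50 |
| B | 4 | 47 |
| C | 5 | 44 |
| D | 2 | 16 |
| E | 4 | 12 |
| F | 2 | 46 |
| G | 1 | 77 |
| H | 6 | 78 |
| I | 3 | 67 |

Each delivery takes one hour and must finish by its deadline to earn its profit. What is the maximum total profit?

Profit order: H=78 G=77 I=67 A=50 B=47 F=46 C=44 D=16 E=12
Assign: H→slot 6, G→slot 1, I→slot 3, A→slot 5, B→slot 4, F→slot 2, C skipped, D skipped, E skipped.
Slots: [1:G] [2:F] [3:I] [4:B] [5:A] [6:H]
Profit = 77 + 46 + 67 + 47 + 50 + 78 = 365

365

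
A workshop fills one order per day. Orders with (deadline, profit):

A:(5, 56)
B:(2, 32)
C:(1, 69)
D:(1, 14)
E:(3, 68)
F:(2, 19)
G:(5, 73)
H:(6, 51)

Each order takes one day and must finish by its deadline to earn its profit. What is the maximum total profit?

By profit: G(d5,73), C(d1,69), E(d3,68), A(d5,56), H(d6,51), B(d2,32), F(d2,19), D(d1,14)
G→slot 5; C→slot 1; E→slot 3; A→slot 4; H→slot 6; B→slot 2; F skipped; D skipped.
Profit = 69 + 32 + 68 + 56 + 73 + 51 = 349

349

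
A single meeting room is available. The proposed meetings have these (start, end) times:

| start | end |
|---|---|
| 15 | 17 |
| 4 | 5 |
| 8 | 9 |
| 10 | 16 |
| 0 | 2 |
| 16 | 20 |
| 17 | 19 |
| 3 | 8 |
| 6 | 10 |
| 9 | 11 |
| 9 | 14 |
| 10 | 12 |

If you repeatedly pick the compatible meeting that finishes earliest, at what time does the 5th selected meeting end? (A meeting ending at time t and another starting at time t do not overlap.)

17

Greedy by earliest finish: after sorting by end time, pick each interval compatible with the last pick.
By end time: (0,2), (4,5), (3,8), (8,9), (6,10), (9,11), (10,12), (9,14), (10,16), (15,17), (17,19), (16,20).
Pick (0,2); next start ≥ 2 → (4,5); next start ≥ 5 → (8,9); next start ≥ 9 → (9,11); next start ≥ 11 → (15,17); next start ≥ 17 → (17,19).
Selected: (0,2) (4,5) (8,9) (9,11) (15,17) (17,19)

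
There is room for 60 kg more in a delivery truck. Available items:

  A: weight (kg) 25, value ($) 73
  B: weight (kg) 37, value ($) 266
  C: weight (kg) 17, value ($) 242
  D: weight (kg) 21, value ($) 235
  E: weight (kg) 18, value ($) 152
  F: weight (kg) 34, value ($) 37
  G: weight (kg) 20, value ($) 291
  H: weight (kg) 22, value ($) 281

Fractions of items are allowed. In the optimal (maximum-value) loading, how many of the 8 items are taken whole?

Greedy by value/weight ratio, highest first.
Order: G (291/20=14.55) > C (242/17=14.24) > H (281/22=12.77) > D (235/21=11.19) > E (152/18=8.44) > B (266/37=7.19) > A (73/25=2.92) > F (37/34=1.09)
Fill: take G (20 @ 291) → take C (17 @ 242) → take H (22 @ 281) → take 1/21 of D → 11.19; 60/60 used.
3 item(s) taken whole; one partial (take 1/21 of D).

3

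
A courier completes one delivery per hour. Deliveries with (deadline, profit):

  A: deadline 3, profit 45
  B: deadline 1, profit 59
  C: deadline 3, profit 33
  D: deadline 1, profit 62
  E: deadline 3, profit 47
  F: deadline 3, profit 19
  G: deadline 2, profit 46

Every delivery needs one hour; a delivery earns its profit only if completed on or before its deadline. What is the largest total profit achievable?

By profit: D(d1,62), B(d1,59), E(d3,47), G(d2,46), A(d3,45), C(d3,33), F(d3,19)
D→slot 1; B skipped; E→slot 3; G→slot 2; A skipped; C skipped; F skipped.
Profit = 62 + 46 + 47 = 155

155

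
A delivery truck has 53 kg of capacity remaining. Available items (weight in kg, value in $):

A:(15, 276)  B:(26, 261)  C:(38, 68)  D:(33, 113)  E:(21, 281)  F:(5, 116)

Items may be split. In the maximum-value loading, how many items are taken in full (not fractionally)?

3

Ratios (sorted): F 23.20, A 18.40, E 13.38, B 10.04, D 3.42, C 1.79
take F (5 @ 116); take A (15 @ 276); take E (21 @ 281); take 12/26 of B → 120.46. Capacity used 53/53.
3 item(s) taken whole; one partial (take 12/26 of B).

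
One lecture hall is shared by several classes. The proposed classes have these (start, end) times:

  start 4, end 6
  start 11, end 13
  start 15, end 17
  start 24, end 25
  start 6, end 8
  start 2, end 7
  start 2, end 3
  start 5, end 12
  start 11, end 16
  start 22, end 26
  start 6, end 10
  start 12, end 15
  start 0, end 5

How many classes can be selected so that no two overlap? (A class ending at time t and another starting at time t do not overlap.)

By end time: (2,3), (0,5), (4,6), (2,7), (6,8), (6,10), (5,12), (11,13), (12,15), (11,16), (15,17), (24,25), (22,26).
Pick (2,3); next start ≥ 3 → (4,6); next start ≥ 6 → (6,8); next start ≥ 8 → (11,13); next start ≥ 13 → (15,17); next start ≥ 17 → (24,25).
Selected 6 classes.

6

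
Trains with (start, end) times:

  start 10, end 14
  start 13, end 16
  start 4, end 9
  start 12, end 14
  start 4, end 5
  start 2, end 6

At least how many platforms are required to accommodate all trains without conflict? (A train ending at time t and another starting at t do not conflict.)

The answer is the maximum number of intervals overlapping at any instant.
starts: [2, 4, 4, 10, 12, 13]
ends:   [5, 6, 9, 14, 14, 16]
s2→1 s4→2 s4→3  — peak 3.

3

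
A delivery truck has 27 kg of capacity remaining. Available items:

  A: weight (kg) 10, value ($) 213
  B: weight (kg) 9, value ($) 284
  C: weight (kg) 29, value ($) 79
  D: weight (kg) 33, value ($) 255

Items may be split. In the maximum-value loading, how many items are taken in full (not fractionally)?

Sort by value per unit weight and fill in that order.
Ratios (sorted): B 31.56, A 21.30, D 7.73, C 2.72
take B (9 @ 284); take A (10 @ 213); take 8/33 of D → 61.82. Capacity used 27/27.
2 item(s) taken whole; one partial (take 8/33 of D).

2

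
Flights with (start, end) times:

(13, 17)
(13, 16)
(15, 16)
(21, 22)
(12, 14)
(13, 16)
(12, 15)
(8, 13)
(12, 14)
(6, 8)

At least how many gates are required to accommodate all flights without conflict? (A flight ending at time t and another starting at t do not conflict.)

The answer is the maximum number of intervals overlapping at any instant.
Events (time:±→running): 6:+→1 8:-→0 8:+→1 12:+→2 12:+→3 12:+→4 13:-→3 13:+→4 13:+→5 13:+→6 … peak 6.

6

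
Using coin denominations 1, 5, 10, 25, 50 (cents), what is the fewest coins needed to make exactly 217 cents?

8

Greedy: take as many of the largest coin as possible, then repeat with the remainder.
217 − 4×50→17 − 1×10→7 − 1×5→2 − 2×1→0
Total coins = 4 + 1 + 1 + 2 = 8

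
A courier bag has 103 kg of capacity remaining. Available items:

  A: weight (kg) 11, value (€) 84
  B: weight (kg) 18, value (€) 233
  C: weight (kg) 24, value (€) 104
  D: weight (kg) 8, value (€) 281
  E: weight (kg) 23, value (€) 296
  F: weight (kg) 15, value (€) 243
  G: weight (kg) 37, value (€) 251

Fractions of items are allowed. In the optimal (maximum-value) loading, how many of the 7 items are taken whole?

Sort by value per unit weight and fill in that order.
Order: D (281/8=35.12) > F (243/15=16.20) > B (233/18=12.94) > E (296/23=12.87) > A (84/11=7.64) > G (251/37=6.78) > C (104/24=4.33)
Fill: take D (8 @ 281) → take F (15 @ 243) → take B (18 @ 233) → take E (23 @ 296) → take A (11 @ 84) → take 28/37 of G → 189.95; 103/103 used.
5 item(s) taken whole; one partial (take 28/37 of G).

5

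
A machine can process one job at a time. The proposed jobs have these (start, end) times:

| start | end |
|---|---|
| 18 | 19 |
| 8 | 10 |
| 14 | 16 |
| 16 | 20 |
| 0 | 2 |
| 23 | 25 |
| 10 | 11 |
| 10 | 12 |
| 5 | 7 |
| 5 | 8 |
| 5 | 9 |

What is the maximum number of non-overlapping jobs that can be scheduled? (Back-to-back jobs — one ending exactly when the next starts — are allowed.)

7

Sort by end time and greedily take each interval whose start is ≥ the last chosen end.
Sorted by end: (0,2)  (5,7)  (5,8)  (5,9)  (8,10)  (10,11)  (10,12)  (14,16)  (18,19)  (16,20)  (23,25)
take (0,2); take (5,7); take (8,10); take (10,11); skip (10,12); take (14,16); take (18,19); take (23,25).
Selected 7 jobs.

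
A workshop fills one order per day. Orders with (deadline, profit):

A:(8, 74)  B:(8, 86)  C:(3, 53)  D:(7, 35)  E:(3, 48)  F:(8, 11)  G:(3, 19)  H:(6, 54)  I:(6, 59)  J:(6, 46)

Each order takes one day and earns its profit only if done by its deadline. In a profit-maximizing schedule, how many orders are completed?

8

By profit: B(d8,86), A(d8,74), I(d6,59), H(d6,54), C(d3,53), E(d3,48), J(d6,46), D(d7,35), G(d3,19), F(d8,11)
B→slot 8; A→slot 7; I→slot 6; H→slot 5; C→slot 3; E→slot 2; J→slot 4; D→slot 1; G skipped; F skipped.
8 of 10 scheduled.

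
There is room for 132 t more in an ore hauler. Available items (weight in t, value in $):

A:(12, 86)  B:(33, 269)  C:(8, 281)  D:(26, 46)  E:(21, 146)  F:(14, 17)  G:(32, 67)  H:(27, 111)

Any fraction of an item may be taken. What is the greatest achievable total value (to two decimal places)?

Ratios (sorted): C 35.12, B 8.15, A 7.17, E 6.95, H 4.11, G 2.09, D 1.77, F 1.21
take C (8 @ 281); take B (33 @ 269); take A (12 @ 86); take E (21 @ 146); take H (27 @ 111); take 31/32 of G → 64.91. Capacity used 132/132.
Total value = 957.91

957.91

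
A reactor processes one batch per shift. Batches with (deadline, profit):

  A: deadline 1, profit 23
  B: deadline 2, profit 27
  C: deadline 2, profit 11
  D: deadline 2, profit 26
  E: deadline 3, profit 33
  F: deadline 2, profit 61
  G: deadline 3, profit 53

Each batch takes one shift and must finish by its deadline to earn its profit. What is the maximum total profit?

Take jobs in profit order; each goes to the latest open slot no later than its deadline.
By profit: F(d2,61), G(d3,53), E(d3,33), B(d2,27), D(d2,26), A(d1,23), C(d2,11)
F→slot 2; G→slot 3; E→slot 1; B skipped; D skipped; A skipped; C skipped.
Profit = 33 + 61 + 53 = 147

147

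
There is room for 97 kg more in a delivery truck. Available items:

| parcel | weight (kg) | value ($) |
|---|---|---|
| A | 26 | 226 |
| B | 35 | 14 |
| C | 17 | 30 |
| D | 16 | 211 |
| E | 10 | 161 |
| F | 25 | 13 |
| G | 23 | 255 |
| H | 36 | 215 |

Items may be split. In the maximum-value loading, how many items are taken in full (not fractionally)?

4

Ratios (sorted): E 16.10, D 13.19, G 11.09, A 8.69, H 5.97, C 1.76, F 0.52, B 0.40
take E (10 @ 161); take D (16 @ 211); take G (23 @ 255); take A (26 @ 226); take 22/36 of H → 131.39. Capacity used 97/97.
4 item(s) taken whole; one partial (take 22/36 of H).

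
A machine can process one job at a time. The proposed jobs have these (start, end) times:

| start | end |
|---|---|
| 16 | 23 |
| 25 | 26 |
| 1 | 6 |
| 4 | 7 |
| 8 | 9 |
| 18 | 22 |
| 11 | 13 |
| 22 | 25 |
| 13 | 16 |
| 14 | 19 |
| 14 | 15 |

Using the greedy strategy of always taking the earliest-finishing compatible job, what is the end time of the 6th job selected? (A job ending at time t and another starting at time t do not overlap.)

Sorted by end: (1,6)  (4,7)  (8,9)  (11,13)  (14,15)  (13,16)  (14,19)  (18,22)  (16,23)  (22,25)  (25,26)
take (1,6); skip (4,7); take (8,9); take (11,13); take (14,15); take (18,22); skip (16,23); take (22,25); take (25,26).
Selected: (1,6) (8,9) (11,13) (14,15) (18,22) (22,25) (25,26)

25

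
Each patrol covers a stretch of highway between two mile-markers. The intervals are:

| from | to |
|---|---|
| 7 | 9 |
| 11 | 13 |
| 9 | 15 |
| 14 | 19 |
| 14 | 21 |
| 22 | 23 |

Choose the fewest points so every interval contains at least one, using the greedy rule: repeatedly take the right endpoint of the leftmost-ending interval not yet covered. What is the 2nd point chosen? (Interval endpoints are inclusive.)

13

Sorted: [7,9] [11,13] [9,15] [14,19] [14,21] [22,23]
{[7,9]} hit by 9; {[11,13],[9,15]} hit by 13; {[14,19],[14,21]} hit by 19; {[22,23]} hit by 23.
Points: 9, 13, 19, 23 (4 total).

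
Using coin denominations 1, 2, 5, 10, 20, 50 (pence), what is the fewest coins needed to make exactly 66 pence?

4

66 = 1×50 + 1×10 + 1×5 + 1×1
Total coins = 1 + 1 + 1 + 1 = 4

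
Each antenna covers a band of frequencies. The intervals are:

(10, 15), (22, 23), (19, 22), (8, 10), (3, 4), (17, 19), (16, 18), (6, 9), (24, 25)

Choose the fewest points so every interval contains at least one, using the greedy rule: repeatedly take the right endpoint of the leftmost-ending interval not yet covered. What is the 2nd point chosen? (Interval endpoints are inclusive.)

Sort by right endpoint; whenever an interval is uncovered, place a point at its right end.
Sorted: [3,4] [6,9] [8,10] [10,15] [16,18] [17,19] [19,22] [22,23] [24,25]
{[3,4]} hit by 4; {[6,9],[8,10]} hit by 9; {[10,15]} hit by 15; {[16,18],[17,19]} hit by 18; {[19,22],[22,23]} hit by 22; {[24,25]} hit by 25.
Points: 4, 9, 15, 18, 22, 25 (6 total).

9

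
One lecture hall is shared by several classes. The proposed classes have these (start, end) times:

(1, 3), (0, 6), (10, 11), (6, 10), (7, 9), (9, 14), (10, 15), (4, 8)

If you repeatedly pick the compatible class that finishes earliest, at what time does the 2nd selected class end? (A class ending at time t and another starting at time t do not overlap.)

8

Order by finish time; keep every interval that doesn't clash with the previous kept one.
By end time: (1,3), (0,6), (4,8), (7,9), (6,10), (10,11), (9,14), (10,15).
Pick (1,3); next start ≥ 3 → (4,8); next start ≥ 8 → (10,11).
Selected: (1,3) (4,8) (10,11)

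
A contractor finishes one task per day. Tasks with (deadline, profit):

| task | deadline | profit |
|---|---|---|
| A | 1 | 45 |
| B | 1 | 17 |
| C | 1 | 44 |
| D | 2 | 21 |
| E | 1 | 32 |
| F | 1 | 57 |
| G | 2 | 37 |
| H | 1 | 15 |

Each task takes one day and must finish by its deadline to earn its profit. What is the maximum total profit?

By profit: F(d1,57), A(d1,45), C(d1,44), G(d2,37), E(d1,32), D(d2,21), B(d1,17), H(d1,15)
F→slot 1; A skipped; C skipped; G→slot 2; E skipped; D skipped; B skipped; H skipped.
Profit = 57 + 37 = 94

94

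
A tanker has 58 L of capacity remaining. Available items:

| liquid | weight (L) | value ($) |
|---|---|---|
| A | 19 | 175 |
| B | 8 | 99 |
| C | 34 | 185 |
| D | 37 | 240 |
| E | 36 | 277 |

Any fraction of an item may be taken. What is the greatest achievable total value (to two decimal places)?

Sort by value per unit weight and fill in that order.
Order: B (99/8=12.38) > A (175/19=9.21) > E (277/36=7.69) > D (240/37=6.49) > C (185/34=5.44)
Fill: take B (8 @ 99) → take A (19 @ 175) → take 31/36 of E → 238.53; 58/58 used.
Total value = 512.53

512.53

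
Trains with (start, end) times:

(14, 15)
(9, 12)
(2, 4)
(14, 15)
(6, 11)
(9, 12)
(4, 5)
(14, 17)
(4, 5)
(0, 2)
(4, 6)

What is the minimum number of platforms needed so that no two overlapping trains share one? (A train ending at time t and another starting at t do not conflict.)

The answer is the maximum number of intervals overlapping at any instant.
starts: [0, 2, 4, 4, 4, 6, 9, 9, 14, 14, 14]
ends:   [2, 4, 5, 5, 6, 11, 12, 12, 15, 15, 17]
s0→1 e2→0 s2→1 e4→0 s4→1 s4→2 s4→3  — peak 3.

3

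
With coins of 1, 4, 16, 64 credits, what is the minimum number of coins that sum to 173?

8

Greedy: take as many of the largest coin as possible, then repeat with the remainder.
173 − 2×64→45 − 2×16→13 − 3×4→1 − 1×1→0
Total coins = 2 + 2 + 3 + 1 = 8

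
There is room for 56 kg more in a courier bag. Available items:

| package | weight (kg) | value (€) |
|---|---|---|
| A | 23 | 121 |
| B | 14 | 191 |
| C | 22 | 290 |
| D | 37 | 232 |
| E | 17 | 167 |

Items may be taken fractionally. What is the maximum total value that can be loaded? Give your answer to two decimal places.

Greedy by value/weight ratio, highest first.
Ratios (sorted): B 13.64, C 13.18, E 9.82, D 6.27, A 5.26
take B (14 @ 191); take C (22 @ 290); take E (17 @ 167); take 3/37 of D → 18.81. Capacity used 56/56.
Total value = 666.81

666.81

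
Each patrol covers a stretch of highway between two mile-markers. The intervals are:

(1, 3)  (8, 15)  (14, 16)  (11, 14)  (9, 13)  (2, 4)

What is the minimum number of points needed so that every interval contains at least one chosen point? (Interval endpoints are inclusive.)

3

Sort by right endpoint; whenever an interval is uncovered, place a point at its right end.
Sorted: [1,3] [2,4] [9,13] [11,14] [8,15] [14,16]
{[1,3],[2,4]} hit by 3; {[9,13],[11,14],[8,15]} hit by 13; {[14,16]} hit by 16.
Points: 3, 13, 16 (3 total).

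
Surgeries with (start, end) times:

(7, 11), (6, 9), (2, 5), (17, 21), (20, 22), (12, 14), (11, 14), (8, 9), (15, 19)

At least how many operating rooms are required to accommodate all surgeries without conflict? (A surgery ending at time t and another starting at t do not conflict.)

3

Count concurrent intervals with a sweep; the peak is the room count.
starts: [2, 6, 7, 8, 11, 12, 15, 17, 20]
ends:   [5, 9, 9, 11, 14, 14, 19, 21, 22]
s2→1 e5→0 s6→1 s7→2 s8→3  — peak 3.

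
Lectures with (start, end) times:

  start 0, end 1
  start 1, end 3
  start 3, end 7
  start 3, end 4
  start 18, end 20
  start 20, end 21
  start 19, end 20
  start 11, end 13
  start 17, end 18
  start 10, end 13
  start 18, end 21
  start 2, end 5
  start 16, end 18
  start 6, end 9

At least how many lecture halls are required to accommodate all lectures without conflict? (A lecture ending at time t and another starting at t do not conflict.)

3

The answer is the maximum number of intervals overlapping at any instant.
starts: [0, 1, 2, 3, 3, 6, 10, 11, 16, 17, 18, 18, 19, 20]
ends:   [1, 3, 4, 5, 7, 9, 13, 13, 18, 18, 20, 20, 21, 21]
s0→1 e1→0 s1→1 s2→2 e3→1 s3→2 s3→3  — peak 3.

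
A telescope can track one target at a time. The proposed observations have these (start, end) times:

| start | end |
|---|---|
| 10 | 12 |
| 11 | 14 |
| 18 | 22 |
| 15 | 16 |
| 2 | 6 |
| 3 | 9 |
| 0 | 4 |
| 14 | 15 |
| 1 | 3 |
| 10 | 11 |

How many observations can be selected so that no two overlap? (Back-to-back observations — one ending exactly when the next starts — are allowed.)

Sorted by end: (1,3)  (0,4)  (2,6)  (3,9)  (10,11)  (10,12)  (11,14)  (14,15)  (15,16)  (18,22)
take (1,3); skip (0,4); take (3,9); take (10,11); take (11,14); take (14,15); take (15,16); take (18,22).
Selected 7 observations.

7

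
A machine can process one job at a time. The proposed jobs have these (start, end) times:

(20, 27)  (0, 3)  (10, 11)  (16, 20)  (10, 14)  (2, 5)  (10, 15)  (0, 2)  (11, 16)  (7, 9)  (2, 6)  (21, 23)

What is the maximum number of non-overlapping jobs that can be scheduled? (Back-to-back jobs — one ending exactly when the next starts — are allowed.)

7

Greedy by earliest finish: after sorting by end time, pick each interval compatible with the last pick.
Sorted by end: (0,2)  (0,3)  (2,5)  (2,6)  (7,9)  (10,11)  (10,14)  (10,15)  (11,16)  (16,20)  (21,23)  (20,27)
take (0,2); take (2,5); take (7,9); take (10,11); skip (10,14); take (11,16); take (16,20); take (21,23).
Selected 7 jobs.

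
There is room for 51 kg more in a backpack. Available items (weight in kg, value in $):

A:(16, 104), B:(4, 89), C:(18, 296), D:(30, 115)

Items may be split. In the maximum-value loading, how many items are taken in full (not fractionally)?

3

Sort by value per unit weight and fill in that order.
Order: B (89/4=22.25) > C (296/18=16.44) > A (104/16=6.50) > D (115/30=3.83)
Fill: take B (4 @ 89) → take C (18 @ 296) → take A (16 @ 104) → take 13/30 of D → 49.83; 51/51 used.
3 item(s) taken whole; one partial (take 13/30 of D).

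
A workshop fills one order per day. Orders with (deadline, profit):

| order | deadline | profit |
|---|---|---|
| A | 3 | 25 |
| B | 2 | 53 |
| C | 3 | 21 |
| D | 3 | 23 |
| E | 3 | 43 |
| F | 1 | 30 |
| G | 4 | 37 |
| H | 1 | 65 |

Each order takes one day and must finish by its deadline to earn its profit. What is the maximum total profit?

198

By profit: H(d1,65), B(d2,53), E(d3,43), G(d4,37), F(d1,30), A(d3,25), D(d3,23), C(d3,21)
H→slot 1; B→slot 2; E→slot 3; G→slot 4; F skipped; A skipped; D skipped; C skipped.
Profit = 65 + 53 + 43 + 37 = 198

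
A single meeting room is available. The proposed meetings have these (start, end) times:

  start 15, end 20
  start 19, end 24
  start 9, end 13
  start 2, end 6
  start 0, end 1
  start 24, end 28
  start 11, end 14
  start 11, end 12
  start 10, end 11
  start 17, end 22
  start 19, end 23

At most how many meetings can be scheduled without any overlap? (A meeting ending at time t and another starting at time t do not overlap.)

By end time: (0,1), (2,6), (10,11), (11,12), (9,13), (11,14), (15,20), (17,22), (19,23), (19,24), (24,28).
Pick (0,1); next start ≥ 1 → (2,6); next start ≥ 6 → (10,11); next start ≥ 11 → (11,12); next start ≥ 12 → (15,20); next start ≥ 20 → (24,28).
Selected 6 meetings.

6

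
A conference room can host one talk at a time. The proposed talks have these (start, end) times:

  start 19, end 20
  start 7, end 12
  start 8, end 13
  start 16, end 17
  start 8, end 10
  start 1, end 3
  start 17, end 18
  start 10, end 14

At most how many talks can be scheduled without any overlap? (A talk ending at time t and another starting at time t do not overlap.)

Sorted by end: (1,3)  (8,10)  (7,12)  (8,13)  (10,14)  (16,17)  (17,18)  (19,20)
take (1,3); take (8,10); take (10,14); take (16,17); take (17,18); take (19,20).
Selected 6 talks.

6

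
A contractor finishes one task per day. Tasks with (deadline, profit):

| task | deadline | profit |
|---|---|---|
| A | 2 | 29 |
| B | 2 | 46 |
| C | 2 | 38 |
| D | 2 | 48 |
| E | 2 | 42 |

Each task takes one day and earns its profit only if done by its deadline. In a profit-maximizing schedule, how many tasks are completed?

2

Take jobs in profit order; each goes to the latest open slot no later than its deadline.
Profit order: D=48 B=46 E=42 C=38 A=29
Assign: D→slot 2, B→slot 1, E skipped, C skipped, A skipped.
Slots: [1:B] [2:D]
2 of 5 scheduled.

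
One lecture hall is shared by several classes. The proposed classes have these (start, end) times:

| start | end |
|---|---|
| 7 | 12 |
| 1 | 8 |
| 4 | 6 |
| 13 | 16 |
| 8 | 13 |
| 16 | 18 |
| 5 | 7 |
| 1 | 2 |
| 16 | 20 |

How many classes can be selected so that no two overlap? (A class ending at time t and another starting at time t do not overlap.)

Sorted by end: (1,2)  (4,6)  (5,7)  (1,8)  (7,12)  (8,13)  (13,16)  (16,18)  (16,20)
take (1,2); take (4,6); skip (5,7); skip (1,8); take (7,12); take (13,16); take (16,18).
Selected 5 classes.

5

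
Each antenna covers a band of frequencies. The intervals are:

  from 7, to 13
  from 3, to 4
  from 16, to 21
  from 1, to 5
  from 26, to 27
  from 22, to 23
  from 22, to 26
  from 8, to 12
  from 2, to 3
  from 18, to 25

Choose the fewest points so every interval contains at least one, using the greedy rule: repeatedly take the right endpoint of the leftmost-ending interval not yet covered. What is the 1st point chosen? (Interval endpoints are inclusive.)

Sort by right endpoint; whenever an interval is uncovered, place a point at its right end.
By right end: [2,3]  [3,4]  [1,5]  [8,12]  [7,13]  [16,21]  [22,23]  [18,25]  [22,26]  [26,27]
[2,3] uncovered → point at 3; [8,12] uncovered → point at 12; [16,21] uncovered → point at 21; [22,23] uncovered → point at 23; [26,27] uncovered → point at 27.
Points: 3, 12, 21, 23, 27 (5 total).

3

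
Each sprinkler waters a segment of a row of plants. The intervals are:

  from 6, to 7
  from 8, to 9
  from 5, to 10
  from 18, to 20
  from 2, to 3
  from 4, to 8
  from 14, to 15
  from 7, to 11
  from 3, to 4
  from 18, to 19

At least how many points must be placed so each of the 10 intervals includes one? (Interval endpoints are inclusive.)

5

Sort by right endpoint; whenever an interval is uncovered, place a point at its right end.
Sorted: [2,3] [3,4] [6,7] [4,8] [8,9] [5,10] [7,11] [14,15] [18,19] [18,20]
{[2,3],[3,4]} hit by 3; {[6,7],[4,8]} hit by 7; {[8,9],[5,10],[7,11]} hit by 9; {[14,15]} hit by 15; {[18,19],[18,20]} hit by 19.
Points: 3, 7, 9, 15, 19 (5 total).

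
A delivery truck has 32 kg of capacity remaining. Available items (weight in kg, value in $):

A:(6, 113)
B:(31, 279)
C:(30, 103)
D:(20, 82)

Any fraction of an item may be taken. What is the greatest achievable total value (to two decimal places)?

Greedy by value/weight ratio, highest first.
Order: A (113/6=18.83) > B (279/31=9.00) > D (82/20=4.10) > C (103/30=3.43)
Fill: take A (6 @ 113) → take 26/31 of B → 234.00; 32/32 used.
Total value = 347.00

347.00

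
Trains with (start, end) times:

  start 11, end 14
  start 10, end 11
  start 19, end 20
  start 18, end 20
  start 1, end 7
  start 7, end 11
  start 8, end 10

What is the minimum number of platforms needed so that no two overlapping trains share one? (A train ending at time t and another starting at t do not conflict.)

starts: [1, 7, 8, 10, 11, 18, 19]
ends:   [7, 10, 11, 11, 14, 20, 20]
s1→1 e7→0 s7→1 s8→2  — peak 2.

2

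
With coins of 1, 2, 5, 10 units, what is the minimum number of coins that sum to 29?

5

Use the largest denomination that fits, subtract, and repeat.
29 = 2×10 + 1×5 + 2×2
Total coins = 2 + 1 + 2 = 5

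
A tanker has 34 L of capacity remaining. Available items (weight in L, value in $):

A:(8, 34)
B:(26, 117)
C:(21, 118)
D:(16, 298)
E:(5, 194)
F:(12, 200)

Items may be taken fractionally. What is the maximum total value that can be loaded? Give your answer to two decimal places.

697.62

Ratios (sorted): E 38.80, D 18.62, F 16.67, C 5.62, B 4.50, A 4.25
take E (5 @ 194); take D (16 @ 298); take F (12 @ 200); take 1/21 of C → 5.62. Capacity used 34/34.
Total value = 697.62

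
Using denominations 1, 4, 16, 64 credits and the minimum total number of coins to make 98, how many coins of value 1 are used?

2

Use the largest denomination that fits, subtract, and repeat.
98 − 1×64→34 − 2×16→2 − 2×1→0
Count of 1: 2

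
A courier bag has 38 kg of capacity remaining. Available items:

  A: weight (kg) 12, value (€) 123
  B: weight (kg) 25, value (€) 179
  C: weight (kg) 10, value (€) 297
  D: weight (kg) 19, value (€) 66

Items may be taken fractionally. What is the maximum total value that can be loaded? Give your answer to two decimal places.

Ratios (sorted): C 29.70, A 10.25, B 7.16, D 3.47
take C (10 @ 297); take A (12 @ 123); take 16/25 of B → 114.56. Capacity used 38/38.
Total value = 534.56

534.56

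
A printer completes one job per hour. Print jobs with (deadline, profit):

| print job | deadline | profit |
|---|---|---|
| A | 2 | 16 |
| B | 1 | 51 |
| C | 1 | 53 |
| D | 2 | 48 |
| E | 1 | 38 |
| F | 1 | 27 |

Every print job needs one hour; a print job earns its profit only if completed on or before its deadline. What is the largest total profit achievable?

101

Take jobs in profit order; each goes to the latest open slot no later than its deadline.
By profit: C(d1,53), B(d1,51), D(d2,48), E(d1,38), F(d1,27), A(d2,16)
C→slot 1; B skipped; D→slot 2; E skipped; F skipped; A skipped.
Profit = 53 + 48 = 101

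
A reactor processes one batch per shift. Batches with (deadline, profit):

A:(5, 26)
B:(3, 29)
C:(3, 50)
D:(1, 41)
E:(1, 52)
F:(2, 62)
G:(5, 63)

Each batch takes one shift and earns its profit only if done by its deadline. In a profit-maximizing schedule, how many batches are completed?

Take jobs in profit order; each goes to the latest open slot no later than its deadline.
Profit order: G=63 F=62 E=52 C=50 D=41 B=29 A=26
Assign: G→slot 5, F→slot 2, E→slot 1, C→slot 3, D skipped, B skipped, A→slot 4.
Slots: [1:E] [2:F] [3:C] [4:A] [5:G]
5 of 7 scheduled.

5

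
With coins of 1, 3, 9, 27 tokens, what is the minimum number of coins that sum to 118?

6

Greedy: take as many of the largest coin as possible, then repeat with the remainder.
118 = 4×27 + 1×9 + 1×1
Total coins = 4 + 1 + 1 = 6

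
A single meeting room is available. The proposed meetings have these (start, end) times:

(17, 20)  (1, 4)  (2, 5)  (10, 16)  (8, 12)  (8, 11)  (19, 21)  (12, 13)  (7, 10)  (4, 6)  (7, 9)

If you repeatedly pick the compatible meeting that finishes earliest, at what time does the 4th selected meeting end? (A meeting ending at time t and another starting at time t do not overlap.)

13

By end time: (1,4), (2,5), (4,6), (7,9), (7,10), (8,11), (8,12), (12,13), (10,16), (17,20), (19,21).
Pick (1,4); next start ≥ 4 → (4,6); next start ≥ 6 → (7,9); next start ≥ 9 → (12,13); next start ≥ 13 → (17,20).
Selected: (1,4) (4,6) (7,9) (12,13) (17,20)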